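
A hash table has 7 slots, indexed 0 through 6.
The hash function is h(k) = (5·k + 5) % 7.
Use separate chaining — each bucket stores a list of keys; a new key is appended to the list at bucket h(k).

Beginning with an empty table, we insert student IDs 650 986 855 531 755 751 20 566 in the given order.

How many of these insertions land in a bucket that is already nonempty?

650 → bucket 0
986 → bucket 0 (collision)
855 → bucket 3
531 → bucket 0 (collision)
755 → bucket 0 (collision)
751 → bucket 1
20 → bucket 0 (collision)
566 → bucket 0 (collision)
Final buckets:
0: 650 -> 986 -> 531 -> 755 -> 20 -> 566
1: 751
2: —
3: 855
4: —
5: —
6: —

5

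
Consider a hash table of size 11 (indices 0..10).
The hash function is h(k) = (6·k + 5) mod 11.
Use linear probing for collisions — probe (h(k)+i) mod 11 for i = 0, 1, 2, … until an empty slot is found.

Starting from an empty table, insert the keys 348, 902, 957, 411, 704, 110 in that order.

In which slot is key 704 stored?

348 hashes to 3; slot 3 is free => place at 3.
902 hashes to 5; slot 5 is free => place at 5.
957 hashes to 5; 5 taken => place at 6.
411 hashes to 7; slot 7 is free => place at 7.
704 hashes to 5; 5,6,7 taken => place at 8.
110 hashes to 5; 5,6,7,8 taken => place at 9.
Table: [∅, ∅, ∅, 348, ∅, 902, 957, 411, 704, 110, ∅]

8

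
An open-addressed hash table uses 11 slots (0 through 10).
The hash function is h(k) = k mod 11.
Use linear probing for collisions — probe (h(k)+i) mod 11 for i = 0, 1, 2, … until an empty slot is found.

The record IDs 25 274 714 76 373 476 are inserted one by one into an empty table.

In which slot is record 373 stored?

25: h=3 -> slot 3
274: h=10 -> slot 10
714: h=10, probe 10,0 -> slot 0
76: h=10, probe 10,0,1 -> slot 1
373: h=10, probe 10,0,1,2 -> slot 2
476: h=3, probe 3,4 -> slot 4
Table: [714, 76, 373, 25, 476, —, —, —, —, —, 274]

2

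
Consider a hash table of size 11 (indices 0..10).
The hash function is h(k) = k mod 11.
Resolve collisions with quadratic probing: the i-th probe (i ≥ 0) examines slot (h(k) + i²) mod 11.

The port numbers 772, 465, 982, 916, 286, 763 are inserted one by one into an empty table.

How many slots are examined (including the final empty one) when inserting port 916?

772: h=2 => slot 2
465: h=3 => slot 3
982: h=3, probe 3,4 => slot 4
916: h=3, probe 3,4,7 => slot 7
286: h=0 => slot 0
763: h=4, probe 4,5 => slot 5
Table: [286, ., 772, 465, 982, 763, ., 916, ., ., .]

3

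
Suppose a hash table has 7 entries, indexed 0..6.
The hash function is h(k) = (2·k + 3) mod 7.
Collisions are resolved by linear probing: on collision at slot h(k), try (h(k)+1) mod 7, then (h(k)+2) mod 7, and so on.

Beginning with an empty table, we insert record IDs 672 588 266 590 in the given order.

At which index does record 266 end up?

5

672: h=3 => slot 3
588: h=3, probe 3,4 => slot 4
266: h=3, probe 3,4,5 => slot 5
590: h=0 => slot 0
Table: [590, _, _, 672, 588, 266, _]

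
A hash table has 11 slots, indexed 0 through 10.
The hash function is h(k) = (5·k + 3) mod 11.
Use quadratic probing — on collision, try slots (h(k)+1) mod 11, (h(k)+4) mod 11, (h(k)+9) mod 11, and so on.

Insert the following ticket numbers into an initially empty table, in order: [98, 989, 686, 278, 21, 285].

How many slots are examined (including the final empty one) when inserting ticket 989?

98 hashes to 9; slot 9 is free → place at 9.
989 hashes to 9; 9 taken → place at 10.
686 hashes to 1; slot 1 is free → place at 1.
278 hashes to 7; slot 7 is free → place at 7.
21 hashes to 9; 9,10 taken → place at 2.
285 hashes to 9; 9,10,2,7 taken → place at 3.
Table: [∅, 686, 21, 285, ∅, ∅, ∅, 278, ∅, 98, 989]

2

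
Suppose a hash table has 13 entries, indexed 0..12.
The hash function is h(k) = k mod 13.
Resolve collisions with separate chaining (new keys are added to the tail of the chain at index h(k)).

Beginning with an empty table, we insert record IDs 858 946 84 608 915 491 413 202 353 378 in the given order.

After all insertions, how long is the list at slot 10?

Insert 858: h=0, bucket 0 empty -> new chain.
Insert 946: h=10, bucket 10 empty -> new chain.
Insert 84: h=6, bucket 6 empty -> new chain.
Insert 608: h=10, bucket 10 nonempty -> append to chain.
Insert 915: h=5, bucket 5 empty -> new chain.
Insert 491: h=10, bucket 10 nonempty -> append to chain.
Insert 413: h=10, bucket 10 nonempty -> append to chain.
Insert 202: h=7, bucket 7 empty -> new chain.
Insert 353: h=2, bucket 2 empty -> new chain.
Insert 378: h=1, bucket 1 empty -> new chain.
Final buckets:
0: 858
1: 378
2: 353
3: —
4: —
5: 915
6: 84
7: 202
8: —
9: —
10: 946 -> 608 -> 491 -> 413
11: —
12: —

4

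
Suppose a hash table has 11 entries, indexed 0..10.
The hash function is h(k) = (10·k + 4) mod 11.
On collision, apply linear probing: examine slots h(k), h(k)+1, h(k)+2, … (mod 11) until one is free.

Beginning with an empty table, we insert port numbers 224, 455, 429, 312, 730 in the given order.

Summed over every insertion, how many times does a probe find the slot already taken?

6

224 hashes to 0; slot 0 is free -> place at 0.
455 hashes to 0; 0 taken -> place at 1.
429 hashes to 4; slot 4 is free -> place at 4.
312 hashes to 0; 0,1 taken -> place at 2.
730 hashes to 0; 0,1,2 taken -> place at 3.
Table: [224, 455, 312, 730, 429, —, —, —, —, —, —]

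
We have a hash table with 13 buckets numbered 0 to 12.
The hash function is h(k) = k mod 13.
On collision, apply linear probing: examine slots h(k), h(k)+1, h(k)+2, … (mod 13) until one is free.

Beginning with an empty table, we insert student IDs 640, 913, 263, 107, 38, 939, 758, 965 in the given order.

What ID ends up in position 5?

263

Insert 640: h=3, slot 3 empty => index 3.
Insert 913: h=3, slot 3 occupied => index 4.
Insert 263: h=3, slots 3,4 occupied => index 5.
Insert 107: h=3, slots 3,4,5 occupied => index 6.
Insert 38: h=12, slot 12 empty => index 12.
Insert 939: h=3, slots 3,4,5,6 occupied => index 7.
Insert 758: h=4, slots 4,5,6,7 occupied => index 8.
Insert 965: h=3, slots 3,4,5,6,7,8 occupied => index 9.
Table: [∅, ∅, ∅, 640, 913, 263, 107, 939, 758, 965, ∅, ∅, 38]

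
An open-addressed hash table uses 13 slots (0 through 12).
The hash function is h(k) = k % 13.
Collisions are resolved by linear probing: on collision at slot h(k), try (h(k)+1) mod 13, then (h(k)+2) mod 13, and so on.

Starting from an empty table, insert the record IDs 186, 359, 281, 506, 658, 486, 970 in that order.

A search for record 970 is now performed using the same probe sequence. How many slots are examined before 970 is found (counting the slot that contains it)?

4

Insert 186: h=4, slot 4 empty → index 4.
Insert 359: h=8, slot 8 empty → index 8.
Insert 281: h=8, slot 8 occupied → index 9.
Insert 506: h=12, slot 12 empty → index 12.
Insert 658: h=8, slots 8,9 occupied → index 10.
Insert 486: h=5, slot 5 empty → index 5.
Insert 970: h=8, slots 8,9,10 occupied → index 11.
Table: [_, _, _, _, 186, 486, _, _, 359, 281, 658, 970, 506]
Lookup 970: h=8, probe 8,9,10,11 → found at 11.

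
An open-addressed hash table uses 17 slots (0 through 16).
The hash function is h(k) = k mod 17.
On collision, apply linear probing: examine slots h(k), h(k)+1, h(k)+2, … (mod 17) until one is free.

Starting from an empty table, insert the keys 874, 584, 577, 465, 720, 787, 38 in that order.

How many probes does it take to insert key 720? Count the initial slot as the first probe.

4

Insert 874: h=7, slot 7 empty → index 7.
Insert 584: h=6, slot 6 empty → index 6.
Insert 577: h=16, slot 16 empty → index 16.
Insert 465: h=6, slots 6,7 occupied → index 8.
Insert 720: h=6, slots 6,7,8 occupied → index 9.
Insert 787: h=5, slot 5 empty → index 5.
Insert 38: h=4, slot 4 empty → index 4.
Table: [., ., ., ., 38, 787, 584, 874, 465, 720, ., ., ., ., ., ., 577]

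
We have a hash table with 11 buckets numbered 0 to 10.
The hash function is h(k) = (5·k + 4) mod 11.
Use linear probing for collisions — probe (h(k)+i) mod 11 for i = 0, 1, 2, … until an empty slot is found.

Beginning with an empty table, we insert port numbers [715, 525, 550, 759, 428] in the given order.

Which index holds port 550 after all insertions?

715: h=4 → slot 4
525: h=0 → slot 0
550: h=4, probe 4,5 → slot 5
759: h=4, probe 4,5,6 → slot 6
428: h=10 → slot 10
Table: [525, —, —, —, 715, 550, 759, —, —, —, 428]

5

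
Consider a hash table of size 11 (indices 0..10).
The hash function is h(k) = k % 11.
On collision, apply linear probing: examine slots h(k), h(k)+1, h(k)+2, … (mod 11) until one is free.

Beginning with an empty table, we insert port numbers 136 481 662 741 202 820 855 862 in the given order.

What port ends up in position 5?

136 hashes to 4; slot 4 is free => place at 4.
481 hashes to 8; slot 8 is free => place at 8.
662 hashes to 2; slot 2 is free => place at 2.
741 hashes to 4; 4 taken => place at 5.
202 hashes to 4; 4,5 taken => place at 6.
820 hashes to 6; 6 taken => place at 7.
855 hashes to 8; 8 taken => place at 9.
862 hashes to 4; 4,5,6,7,8,9 taken => place at 10.
Table: [—, —, 662, —, 136, 741, 202, 820, 481, 855, 862]

741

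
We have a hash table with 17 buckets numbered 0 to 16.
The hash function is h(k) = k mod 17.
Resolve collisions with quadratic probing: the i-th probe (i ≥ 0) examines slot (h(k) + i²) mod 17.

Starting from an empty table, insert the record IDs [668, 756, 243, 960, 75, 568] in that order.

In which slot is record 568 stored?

11

668: h=5 => slot 5
756: h=8 => slot 8
243: h=5, probe 5,6 => slot 6
960: h=8, probe 8,9 => slot 9
75: h=7 => slot 7
568: h=7, probe 7,8,11 => slot 11
Table: [_, _, _, _, _, 668, 243, 75, 756, 960, _, 568, _, _, _, _, _]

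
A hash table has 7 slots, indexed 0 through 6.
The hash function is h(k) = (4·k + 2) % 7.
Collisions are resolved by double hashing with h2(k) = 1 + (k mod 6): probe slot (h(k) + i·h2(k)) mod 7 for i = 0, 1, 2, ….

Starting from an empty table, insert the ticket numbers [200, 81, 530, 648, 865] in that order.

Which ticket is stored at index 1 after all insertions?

81

200: h=4 -> slot 4
81: h=4, h2=4, probe 4,1 -> slot 1
530: h=1, h2=3, probe 1,4,0 -> slot 0
648: h=4, h2=1, probe 4,5 -> slot 5
865: h=4, h2=2, probe 4,6 -> slot 6
Table: [530, 81, —, —, 200, 648, 865]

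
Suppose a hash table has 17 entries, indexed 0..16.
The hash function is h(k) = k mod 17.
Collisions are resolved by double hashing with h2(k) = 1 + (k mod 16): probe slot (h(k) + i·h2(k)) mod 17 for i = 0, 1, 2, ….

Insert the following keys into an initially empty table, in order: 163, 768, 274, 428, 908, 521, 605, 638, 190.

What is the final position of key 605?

Insert 163: h=10, slot 10 empty -> index 10.
Insert 768: h=3, slot 3 empty -> index 3.
Insert 274: h=2, slot 2 empty -> index 2.
Insert 428: h=3, h2=13, slot 3 occupied -> index 16.
Insert 908: h=7, slot 7 empty -> index 7.
Insert 521: h=11, slot 11 empty -> index 11.
Insert 605: h=10, h2=14, slots 10,7 occupied -> index 4.
Insert 638: h=9, slot 9 empty -> index 9.
Insert 190: h=3, h2=15, slot 3 occupied -> index 1.
Table: [., 190, 274, 768, 605, ., ., 908, ., 638, 163, 521, ., ., ., ., 428]

4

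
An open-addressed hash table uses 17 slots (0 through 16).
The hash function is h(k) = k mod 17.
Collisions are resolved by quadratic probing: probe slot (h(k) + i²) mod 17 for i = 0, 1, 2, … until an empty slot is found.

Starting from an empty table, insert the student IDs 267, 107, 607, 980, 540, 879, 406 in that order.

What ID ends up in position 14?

540

267 hashes to 12; slot 12 is free => place at 12.
107 hashes to 5; slot 5 is free => place at 5.
607 hashes to 12; 12 taken => place at 13.
980 hashes to 11; slot 11 is free => place at 11.
540 hashes to 13; 13 taken => place at 14.
879 hashes to 12; 12,13 taken => place at 16.
406 hashes to 15; slot 15 is free => place at 15.
Table: [_, _, _, _, _, 107, _, _, _, _, _, 980, 267, 607, 540, 406, 879]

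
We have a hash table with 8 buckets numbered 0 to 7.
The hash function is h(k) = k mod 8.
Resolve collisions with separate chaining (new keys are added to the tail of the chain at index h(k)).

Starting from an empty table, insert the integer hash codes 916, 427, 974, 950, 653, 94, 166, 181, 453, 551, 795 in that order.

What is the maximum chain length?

4

916 -> bucket 4
427 -> bucket 3
974 -> bucket 6
950 -> bucket 6 (collision)
653 -> bucket 5
94 -> bucket 6 (collision)
166 -> bucket 6 (collision)
181 -> bucket 5 (collision)
453 -> bucket 5 (collision)
551 -> bucket 7
795 -> bucket 3 (collision)
Final buckets:
0: ∅
1: ∅
2: ∅
3: 427 -> 795
4: 916
5: 653 -> 181 -> 453
6: 974 -> 950 -> 94 -> 166
7: 551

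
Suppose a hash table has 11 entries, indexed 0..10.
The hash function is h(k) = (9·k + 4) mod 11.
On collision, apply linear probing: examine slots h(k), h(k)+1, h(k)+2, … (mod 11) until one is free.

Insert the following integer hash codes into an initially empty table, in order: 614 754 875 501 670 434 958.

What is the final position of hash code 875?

4

614: h=8 => slot 8
754: h=3 => slot 3
875: h=3, probe 3,4 => slot 4
501: h=3, probe 3,4,5 => slot 5
670: h=6 => slot 6
434: h=5, probe 5,6,7 => slot 7
958: h=2 => slot 2
Table: [∅, ∅, 958, 754, 875, 501, 670, 434, 614, ∅, ∅]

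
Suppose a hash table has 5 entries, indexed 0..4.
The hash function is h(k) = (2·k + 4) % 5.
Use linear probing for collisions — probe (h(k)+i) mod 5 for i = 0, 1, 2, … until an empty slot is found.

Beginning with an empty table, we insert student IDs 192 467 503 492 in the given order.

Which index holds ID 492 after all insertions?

Insert 192: h=3, slot 3 empty => index 3.
Insert 467: h=3, slot 3 occupied => index 4.
Insert 503: h=0, slot 0 empty => index 0.
Insert 492: h=3, slots 3,4,0 occupied => index 1.
Table: [503, 492, -, 192, 467]

1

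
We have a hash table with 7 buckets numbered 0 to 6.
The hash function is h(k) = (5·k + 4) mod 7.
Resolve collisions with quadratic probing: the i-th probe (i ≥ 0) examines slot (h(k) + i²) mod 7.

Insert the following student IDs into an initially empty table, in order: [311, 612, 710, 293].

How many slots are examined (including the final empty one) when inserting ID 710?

Insert 311: h=5, slot 5 empty -> index 5.
Insert 612: h=5, slot 5 occupied -> index 6.
Insert 710: h=5, slots 5,6 occupied -> index 2.
Insert 293: h=6, slot 6 occupied -> index 0.
Table: [293, —, 710, —, —, 311, 612]

3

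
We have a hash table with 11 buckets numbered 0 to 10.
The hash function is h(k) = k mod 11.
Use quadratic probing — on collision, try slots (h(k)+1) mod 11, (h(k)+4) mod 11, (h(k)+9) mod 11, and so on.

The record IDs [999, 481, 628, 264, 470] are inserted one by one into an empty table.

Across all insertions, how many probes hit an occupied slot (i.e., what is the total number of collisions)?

Insert 999: h=9, slot 9 empty -> index 9.
Insert 481: h=8, slot 8 empty -> index 8.
Insert 628: h=1, slot 1 empty -> index 1.
Insert 264: h=0, slot 0 empty -> index 0.
Insert 470: h=8, slots 8,9,1 occupied -> index 6.
Table: [264, 628, ., ., ., ., 470, ., 481, 999, .]

3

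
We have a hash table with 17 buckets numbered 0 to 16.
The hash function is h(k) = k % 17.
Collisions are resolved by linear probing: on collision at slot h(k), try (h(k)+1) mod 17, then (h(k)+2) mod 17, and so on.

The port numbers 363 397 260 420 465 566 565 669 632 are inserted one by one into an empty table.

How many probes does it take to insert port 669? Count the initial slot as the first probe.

363: h=6 → slot 6
397: h=6, probe 6,7 → slot 7
260: h=5 → slot 5
420: h=12 → slot 12
465: h=6, probe 6,7,8 → slot 8
566: h=5, probe 5,6,7,8,9 → slot 9
565: h=4 → slot 4
669: h=6, probe 6,7,8,9,10 → slot 10
632: h=3 → slot 3
Table: [_, _, _, 632, 565, 260, 363, 397, 465, 566, 669, _, 420, _, _, _, _]

5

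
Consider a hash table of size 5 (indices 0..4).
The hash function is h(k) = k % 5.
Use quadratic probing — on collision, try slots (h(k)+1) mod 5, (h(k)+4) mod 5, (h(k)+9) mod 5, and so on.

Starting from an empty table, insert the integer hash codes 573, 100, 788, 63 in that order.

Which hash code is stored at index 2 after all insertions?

63

Insert 573: h=3, slot 3 empty => index 3.
Insert 100: h=0, slot 0 empty => index 0.
Insert 788: h=3, slot 3 occupied => index 4.
Insert 63: h=3, slots 3,4 occupied => index 2.
Table: [100, ., 63, 573, 788]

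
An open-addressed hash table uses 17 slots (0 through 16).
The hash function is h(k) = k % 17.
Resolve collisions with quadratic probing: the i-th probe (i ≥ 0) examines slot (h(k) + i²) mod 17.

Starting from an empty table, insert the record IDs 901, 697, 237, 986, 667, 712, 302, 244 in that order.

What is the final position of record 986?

901 hashes to 0; slot 0 is free => place at 0.
697 hashes to 0; 0 taken => place at 1.
237 hashes to 16; slot 16 is free => place at 16.
986 hashes to 0; 0,1 taken => place at 4.
667 hashes to 4; 4 taken => place at 5.
712 hashes to 15; slot 15 is free => place at 15.
302 hashes to 13; slot 13 is free => place at 13.
244 hashes to 6; slot 6 is free => place at 6.
Table: [901, 697, —, —, 986, 667, 244, —, —, —, —, —, —, 302, —, 712, 237]

4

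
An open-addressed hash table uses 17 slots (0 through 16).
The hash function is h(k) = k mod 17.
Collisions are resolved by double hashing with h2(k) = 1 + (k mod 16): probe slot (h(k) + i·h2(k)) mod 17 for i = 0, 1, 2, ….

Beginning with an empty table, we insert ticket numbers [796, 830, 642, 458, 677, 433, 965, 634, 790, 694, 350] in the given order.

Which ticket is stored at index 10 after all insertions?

Insert 796: h=14, slot 14 empty -> index 14.
Insert 830: h=14, h2=15, slot 14 occupied -> index 12.
Insert 642: h=13, slot 13 empty -> index 13.
Insert 458: h=16, slot 16 empty -> index 16.
Insert 677: h=14, h2=6, slot 14 occupied -> index 3.
Insert 433: h=8, slot 8 empty -> index 8.
Insert 965: h=13, h2=6, slot 13 occupied -> index 2.
Insert 634: h=5, slot 5 empty -> index 5.
Insert 790: h=8, h2=7, slot 8 occupied -> index 15.
Insert 694: h=14, h2=7, slot 14 occupied -> index 4.
Insert 350: h=10, slot 10 empty -> index 10.
Table: [_, _, 965, 677, 694, 634, _, _, 433, _, 350, _, 830, 642, 796, 790, 458]

350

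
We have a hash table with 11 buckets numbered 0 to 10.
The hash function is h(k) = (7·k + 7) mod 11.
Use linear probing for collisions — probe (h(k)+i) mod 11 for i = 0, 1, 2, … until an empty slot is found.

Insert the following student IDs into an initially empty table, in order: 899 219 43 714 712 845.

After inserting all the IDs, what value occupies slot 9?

899 hashes to 8; slot 8 is free -> place at 8.
219 hashes to 0; slot 0 is free -> place at 0.
43 hashes to 0; 0 taken -> place at 1.
714 hashes to 0; 0,1 taken -> place at 2.
712 hashes to 8; 8 taken -> place at 9.
845 hashes to 4; slot 4 is free -> place at 4.
Table: [219, 43, 714, ., 845, ., ., ., 899, 712, .]

712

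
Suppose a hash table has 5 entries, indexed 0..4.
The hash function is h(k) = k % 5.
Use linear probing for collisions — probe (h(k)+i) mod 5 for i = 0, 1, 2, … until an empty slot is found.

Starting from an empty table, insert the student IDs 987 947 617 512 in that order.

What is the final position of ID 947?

3

Insert 987: h=2, slot 2 empty => index 2.
Insert 947: h=2, slot 2 occupied => index 3.
Insert 617: h=2, slots 2,3 occupied => index 4.
Insert 512: h=2, slots 2,3,4 occupied => index 0.
Table: [512, -, 987, 947, 617]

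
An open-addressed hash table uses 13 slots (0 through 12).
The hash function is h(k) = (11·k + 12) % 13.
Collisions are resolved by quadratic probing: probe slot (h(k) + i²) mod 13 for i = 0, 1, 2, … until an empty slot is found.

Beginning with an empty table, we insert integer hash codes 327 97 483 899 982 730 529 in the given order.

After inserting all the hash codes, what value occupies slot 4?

730

Insert 327: h=8, slot 8 empty => index 8.
Insert 97: h=0, slot 0 empty => index 0.
Insert 483: h=8, slot 8 occupied => index 9.
Insert 899: h=8, slots 8,9 occupied => index 12.
Insert 982: h=11, slot 11 empty => index 11.
Insert 730: h=8, slots 8,9,12 occupied => index 4.
Insert 529: h=7, slot 7 empty => index 7.
Table: [97, ., ., ., 730, ., ., 529, 327, 483, ., 982, 899]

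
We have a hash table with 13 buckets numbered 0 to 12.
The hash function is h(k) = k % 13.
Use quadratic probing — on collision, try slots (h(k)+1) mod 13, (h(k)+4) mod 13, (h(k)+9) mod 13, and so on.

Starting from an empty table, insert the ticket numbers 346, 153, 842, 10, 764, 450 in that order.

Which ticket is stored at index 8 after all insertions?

346

Insert 346: h=8, slot 8 empty -> index 8.
Insert 153: h=10, slot 10 empty -> index 10.
Insert 842: h=10, slot 10 occupied -> index 11.
Insert 10: h=10, slots 10,11 occupied -> index 1.
Insert 764: h=10, slots 10,11,1 occupied -> index 6.
Insert 450: h=8, slot 8 occupied -> index 9.
Table: [-, 10, -, -, -, -, 764, -, 346, 450, 153, 842, -]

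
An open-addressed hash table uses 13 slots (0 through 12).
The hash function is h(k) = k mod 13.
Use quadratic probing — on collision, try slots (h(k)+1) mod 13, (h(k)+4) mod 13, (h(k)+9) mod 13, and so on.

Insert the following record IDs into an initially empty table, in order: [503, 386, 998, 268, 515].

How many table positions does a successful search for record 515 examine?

3

503: h=9 -> slot 9
386: h=9, probe 9,10 -> slot 10
998: h=10, probe 10,11 -> slot 11
268: h=8 -> slot 8
515: h=8, probe 8,9,12 -> slot 12
Table: [-, -, -, -, -, -, -, -, 268, 503, 386, 998, 515]
Lookup 515: h=8, probe 8,9,12 → found at 12.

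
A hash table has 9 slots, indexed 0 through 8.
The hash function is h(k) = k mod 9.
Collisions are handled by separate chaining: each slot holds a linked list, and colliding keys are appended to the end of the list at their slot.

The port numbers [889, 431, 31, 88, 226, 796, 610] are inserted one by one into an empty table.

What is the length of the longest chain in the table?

3

889 -> bucket 7
431 -> bucket 8
31 -> bucket 4
88 -> bucket 7 (collision)
226 -> bucket 1
796 -> bucket 4 (collision)
610 -> bucket 7 (collision)
Final buckets:
0: —
1: 226
2: —
3: —
4: 31 -> 796
5: —
6: —
7: 889 -> 88 -> 610
8: 431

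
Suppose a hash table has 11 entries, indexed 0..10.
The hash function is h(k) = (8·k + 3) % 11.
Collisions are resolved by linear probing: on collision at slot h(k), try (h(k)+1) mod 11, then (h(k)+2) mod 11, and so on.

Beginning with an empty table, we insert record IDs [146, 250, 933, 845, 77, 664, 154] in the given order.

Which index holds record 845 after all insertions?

Insert 146: h=5, slot 5 empty -> index 5.
Insert 250: h=1, slot 1 empty -> index 1.
Insert 933: h=9, slot 9 empty -> index 9.
Insert 845: h=9, slot 9 occupied -> index 10.
Insert 77: h=3, slot 3 empty -> index 3.
Insert 664: h=2, slot 2 empty -> index 2.
Insert 154: h=3, slot 3 occupied -> index 4.
Table: [—, 250, 664, 77, 154, 146, —, —, —, 933, 845]

10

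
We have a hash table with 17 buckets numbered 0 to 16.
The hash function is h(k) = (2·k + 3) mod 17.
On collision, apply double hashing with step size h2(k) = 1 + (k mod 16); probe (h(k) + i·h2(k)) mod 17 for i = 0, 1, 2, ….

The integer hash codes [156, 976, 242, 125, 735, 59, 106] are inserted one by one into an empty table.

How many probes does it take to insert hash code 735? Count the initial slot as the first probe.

156 hashes to 9; slot 9 is free → place at 9.
976 hashes to 0; slot 0 is free → place at 0.
242 hashes to 11; slot 11 is free → place at 11.
125 hashes to 15; slot 15 is free → place at 15.
735 hashes to 11, h2=16; 11 taken → place at 10.
59 hashes to 2; slot 2 is free → place at 2.
106 hashes to 11, h2=11; 11 taken → place at 5.
Table: [976, ∅, 59, ∅, ∅, 106, ∅, ∅, ∅, 156, 735, 242, ∅, ∅, ∅, 125, ∅]

2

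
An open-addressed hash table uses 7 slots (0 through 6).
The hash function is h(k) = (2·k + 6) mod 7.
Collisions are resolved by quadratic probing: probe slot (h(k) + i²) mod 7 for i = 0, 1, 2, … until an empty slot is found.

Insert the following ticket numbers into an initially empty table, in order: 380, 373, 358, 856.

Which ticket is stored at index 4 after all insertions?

373

380 hashes to 3; slot 3 is free => place at 3.
373 hashes to 3; 3 taken => place at 4.
358 hashes to 1; slot 1 is free => place at 1.
856 hashes to 3; 3,4 taken => place at 0.
Table: [856, 358, ., 380, 373, ., .]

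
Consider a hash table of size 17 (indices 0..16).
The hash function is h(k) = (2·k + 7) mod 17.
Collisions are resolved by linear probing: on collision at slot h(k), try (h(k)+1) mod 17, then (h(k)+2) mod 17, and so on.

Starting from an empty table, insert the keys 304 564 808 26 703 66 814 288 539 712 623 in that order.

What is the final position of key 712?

Insert 304: h=3, slot 3 empty -> index 3.
Insert 564: h=13, slot 13 empty -> index 13.
Insert 808: h=8, slot 8 empty -> index 8.
Insert 26: h=8, slot 8 occupied -> index 9.
Insert 703: h=2, slot 2 empty -> index 2.
Insert 66: h=3, slot 3 occupied -> index 4.
Insert 814: h=3, slots 3,4 occupied -> index 5.
Insert 288: h=5, slot 5 occupied -> index 6.
Insert 539: h=14, slot 14 empty -> index 14.
Insert 712: h=3, slots 3,4,5,6 occupied -> index 7.
Insert 623: h=12, slot 12 empty -> index 12.
Table: [., ., 703, 304, 66, 814, 288, 712, 808, 26, ., ., 623, 564, 539, ., .]

7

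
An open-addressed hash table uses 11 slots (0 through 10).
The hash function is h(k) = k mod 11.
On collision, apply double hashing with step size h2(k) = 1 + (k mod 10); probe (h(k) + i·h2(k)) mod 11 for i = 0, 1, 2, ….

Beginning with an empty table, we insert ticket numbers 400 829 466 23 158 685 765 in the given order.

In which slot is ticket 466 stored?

400: h=4 → slot 4
829: h=4, h2=10, probe 4,3 → slot 3
466: h=4, h2=7, probe 4,0 → slot 0
23: h=1 → slot 1
158: h=4, h2=9, probe 4,2 → slot 2
685: h=3, h2=6, probe 3,9 → slot 9
765: h=6 → slot 6
Table: [466, 23, 158, 829, 400, _, 765, _, _, 685, _]

0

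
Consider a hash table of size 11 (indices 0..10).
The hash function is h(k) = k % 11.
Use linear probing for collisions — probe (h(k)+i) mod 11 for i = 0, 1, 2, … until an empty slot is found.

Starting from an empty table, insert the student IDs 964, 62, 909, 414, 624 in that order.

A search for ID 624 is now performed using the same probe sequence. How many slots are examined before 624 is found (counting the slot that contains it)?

4

964: h=7 => slot 7
62: h=7, probe 7,8 => slot 8
909: h=7, probe 7,8,9 => slot 9
414: h=7, probe 7,8,9,10 => slot 10
624: h=8, probe 8,9,10,0 => slot 0
Table: [624, —, —, —, —, —, —, 964, 62, 909, 414]
Lookup 624: h=8, probe 8,9,10,0 → found at 0.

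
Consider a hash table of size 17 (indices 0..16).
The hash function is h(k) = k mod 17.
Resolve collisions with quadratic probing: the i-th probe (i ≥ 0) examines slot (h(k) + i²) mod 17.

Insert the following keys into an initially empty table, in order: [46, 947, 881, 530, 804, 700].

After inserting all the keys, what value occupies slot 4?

Insert 46: h=12, slot 12 empty → index 12.
Insert 947: h=12, slot 12 occupied → index 13.
Insert 881: h=14, slot 14 empty → index 14.
Insert 530: h=3, slot 3 empty → index 3.
Insert 804: h=5, slot 5 empty → index 5.
Insert 700: h=3, slot 3 occupied → index 4.
Table: [—, —, —, 530, 700, 804, —, —, —, —, —, —, 46, 947, 881, —, —]

700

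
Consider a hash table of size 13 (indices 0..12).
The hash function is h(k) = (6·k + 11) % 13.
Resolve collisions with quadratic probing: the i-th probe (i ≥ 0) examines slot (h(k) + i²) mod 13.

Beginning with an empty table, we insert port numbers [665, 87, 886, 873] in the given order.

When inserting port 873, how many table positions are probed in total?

665 hashes to 10; slot 10 is free → place at 10.
87 hashes to 0; slot 0 is free → place at 0.
886 hashes to 10; 10 taken → place at 11.
873 hashes to 10; 10,11 taken → place at 1.
Table: [87, 873, ∅, ∅, ∅, ∅, ∅, ∅, ∅, ∅, 665, 886, ∅]

3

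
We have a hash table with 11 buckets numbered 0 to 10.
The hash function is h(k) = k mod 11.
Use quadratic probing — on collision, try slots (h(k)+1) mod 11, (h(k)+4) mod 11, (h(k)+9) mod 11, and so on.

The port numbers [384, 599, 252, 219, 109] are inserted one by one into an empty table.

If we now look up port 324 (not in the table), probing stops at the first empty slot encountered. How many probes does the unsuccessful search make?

Insert 384: h=10, slot 10 empty => index 10.
Insert 599: h=5, slot 5 empty => index 5.
Insert 252: h=10, slot 10 occupied => index 0.
Insert 219: h=10, slots 10,0 occupied => index 3.
Insert 109: h=10, slots 10,0,3 occupied => index 8.
Table: [252, -, -, 219, -, 599, -, -, 109, -, 384]
Lookup 324: h=5, probe 5,6 → slot 6 empty, not found.

2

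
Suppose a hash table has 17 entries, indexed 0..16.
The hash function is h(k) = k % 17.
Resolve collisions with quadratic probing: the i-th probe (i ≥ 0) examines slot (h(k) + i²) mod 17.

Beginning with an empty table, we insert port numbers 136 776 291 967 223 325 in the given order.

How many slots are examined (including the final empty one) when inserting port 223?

2

136 hashes to 0; slot 0 is free → place at 0.
776 hashes to 11; slot 11 is free → place at 11.
291 hashes to 2; slot 2 is free → place at 2.
967 hashes to 15; slot 15 is free → place at 15.
223 hashes to 2; 2 taken → place at 3.
325 hashes to 2; 2,3 taken → place at 6.
Table: [136, _, 291, 223, _, _, 325, _, _, _, _, 776, _, _, _, 967, _]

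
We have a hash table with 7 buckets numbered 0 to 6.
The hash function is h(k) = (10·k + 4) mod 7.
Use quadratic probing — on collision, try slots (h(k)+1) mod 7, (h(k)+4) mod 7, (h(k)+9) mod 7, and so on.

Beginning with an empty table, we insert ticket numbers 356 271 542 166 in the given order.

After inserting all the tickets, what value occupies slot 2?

166

356 hashes to 1; slot 1 is free => place at 1.
271 hashes to 5; slot 5 is free => place at 5.
542 hashes to 6; slot 6 is free => place at 6.
166 hashes to 5; 5,6 taken => place at 2.
Table: [—, 356, 166, —, —, 271, 542]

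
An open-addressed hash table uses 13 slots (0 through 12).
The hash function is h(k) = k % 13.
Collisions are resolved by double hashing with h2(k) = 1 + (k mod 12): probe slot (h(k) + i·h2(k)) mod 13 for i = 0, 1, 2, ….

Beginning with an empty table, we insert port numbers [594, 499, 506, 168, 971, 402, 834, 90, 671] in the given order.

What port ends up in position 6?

594 hashes to 9; slot 9 is free → place at 9.
499 hashes to 5; slot 5 is free → place at 5.
506 hashes to 12; slot 12 is free → place at 12.
168 hashes to 12, h2=1; 12 taken → place at 0.
971 hashes to 9, h2=12; 9 taken → place at 8.
402 hashes to 12, h2=7; 12 taken → place at 6.
834 hashes to 2; slot 2 is free → place at 2.
90 hashes to 12, h2=7; 12,6,0 taken → place at 7.
671 hashes to 8, h2=12; 8,7,6,5 taken → place at 4.
Table: [168, _, 834, _, 671, 499, 402, 90, 971, 594, _, _, 506]

402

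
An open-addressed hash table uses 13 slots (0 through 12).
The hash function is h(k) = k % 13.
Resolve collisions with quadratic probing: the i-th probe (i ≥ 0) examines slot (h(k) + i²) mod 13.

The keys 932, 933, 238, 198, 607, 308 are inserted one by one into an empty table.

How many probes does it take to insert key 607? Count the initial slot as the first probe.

932 hashes to 9; slot 9 is free => place at 9.
933 hashes to 10; slot 10 is free => place at 10.
238 hashes to 4; slot 4 is free => place at 4.
198 hashes to 3; slot 3 is free => place at 3.
607 hashes to 9; 9,10 taken => place at 0.
308 hashes to 9; 9,10,0 taken => place at 5.
Table: [607, ., ., 198, 238, 308, ., ., ., 932, 933, ., .]

3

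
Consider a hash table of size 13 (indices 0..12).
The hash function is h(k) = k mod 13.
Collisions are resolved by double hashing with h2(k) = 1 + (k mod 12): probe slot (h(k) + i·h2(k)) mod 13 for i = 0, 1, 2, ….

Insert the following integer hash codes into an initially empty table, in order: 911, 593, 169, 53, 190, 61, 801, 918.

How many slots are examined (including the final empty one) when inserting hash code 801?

911: h=1 -> slot 1
593: h=8 -> slot 8
169: h=0 -> slot 0
53: h=1, h2=6, probe 1,7 -> slot 7
190: h=8, h2=11, probe 8,6 -> slot 6
61: h=9 -> slot 9
801: h=8, h2=10, probe 8,5 -> slot 5
918: h=8, h2=7, probe 8,2 -> slot 2
Table: [169, 911, 918, _, _, 801, 190, 53, 593, 61, _, _, _]

2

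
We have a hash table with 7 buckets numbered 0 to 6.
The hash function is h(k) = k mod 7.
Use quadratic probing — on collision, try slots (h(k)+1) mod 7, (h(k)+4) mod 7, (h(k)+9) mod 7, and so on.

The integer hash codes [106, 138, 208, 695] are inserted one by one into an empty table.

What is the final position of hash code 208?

6

Insert 106: h=1, slot 1 empty -> index 1.
Insert 138: h=5, slot 5 empty -> index 5.
Insert 208: h=5, slot 5 occupied -> index 6.
Insert 695: h=2, slot 2 empty -> index 2.
Table: [—, 106, 695, —, —, 138, 208]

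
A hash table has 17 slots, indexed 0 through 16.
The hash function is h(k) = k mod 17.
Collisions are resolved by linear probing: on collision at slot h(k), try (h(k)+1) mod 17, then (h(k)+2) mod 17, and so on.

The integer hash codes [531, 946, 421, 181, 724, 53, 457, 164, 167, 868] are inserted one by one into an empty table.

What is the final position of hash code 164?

14

Insert 531: h=4, slot 4 empty → index 4.
Insert 946: h=11, slot 11 empty → index 11.
Insert 421: h=13, slot 13 empty → index 13.
Insert 181: h=11, slot 11 occupied → index 12.
Insert 724: h=10, slot 10 empty → index 10.
Insert 53: h=2, slot 2 empty → index 2.
Insert 457: h=15, slot 15 empty → index 15.
Insert 164: h=11, slots 11,12,13 occupied → index 14.
Insert 167: h=14, slots 14,15 occupied → index 16.
Insert 868: h=1, slot 1 empty → index 1.
Table: [—, 868, 53, —, 531, —, —, —, —, —, 724, 946, 181, 421, 164, 457, 167]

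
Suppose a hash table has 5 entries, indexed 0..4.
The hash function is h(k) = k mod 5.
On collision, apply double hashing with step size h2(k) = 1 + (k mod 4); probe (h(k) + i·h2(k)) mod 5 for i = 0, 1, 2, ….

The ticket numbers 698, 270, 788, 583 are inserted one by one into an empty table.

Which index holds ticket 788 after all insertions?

Insert 698: h=3, slot 3 empty => index 3.
Insert 270: h=0, slot 0 empty => index 0.
Insert 788: h=3, h2=1, slot 3 occupied => index 4.
Insert 583: h=3, h2=4, slot 3 occupied => index 2.
Table: [270, —, 583, 698, 788]

4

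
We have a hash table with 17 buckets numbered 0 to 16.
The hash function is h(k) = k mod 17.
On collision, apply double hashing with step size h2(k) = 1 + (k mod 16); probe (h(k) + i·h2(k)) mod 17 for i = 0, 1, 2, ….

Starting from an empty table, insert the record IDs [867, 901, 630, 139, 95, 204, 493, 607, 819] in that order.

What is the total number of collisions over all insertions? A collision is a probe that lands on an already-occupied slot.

867 hashes to 0; slot 0 is free -> place at 0.
901 hashes to 0, h2=6; 0 taken -> place at 6.
630 hashes to 1; slot 1 is free -> place at 1.
139 hashes to 3; slot 3 is free -> place at 3.
95 hashes to 10; slot 10 is free -> place at 10.
204 hashes to 0, h2=13; 0 taken -> place at 13.
493 hashes to 0, h2=14; 0 taken -> place at 14.
607 hashes to 12; slot 12 is free -> place at 12.
819 hashes to 3, h2=4; 3 taken -> place at 7.
Table: [867, 630, -, 139, -, -, 901, 819, -, -, 95, -, 607, 204, 493, -, -]

4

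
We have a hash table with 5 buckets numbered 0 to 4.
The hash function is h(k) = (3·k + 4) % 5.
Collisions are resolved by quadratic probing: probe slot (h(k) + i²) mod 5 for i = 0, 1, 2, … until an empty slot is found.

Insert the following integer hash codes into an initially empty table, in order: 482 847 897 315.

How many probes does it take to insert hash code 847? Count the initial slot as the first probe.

2

482 hashes to 0; slot 0 is free -> place at 0.
847 hashes to 0; 0 taken -> place at 1.
897 hashes to 0; 0,1 taken -> place at 4.
315 hashes to 4; 4,0 taken -> place at 3.
Table: [482, 847, _, 315, 897]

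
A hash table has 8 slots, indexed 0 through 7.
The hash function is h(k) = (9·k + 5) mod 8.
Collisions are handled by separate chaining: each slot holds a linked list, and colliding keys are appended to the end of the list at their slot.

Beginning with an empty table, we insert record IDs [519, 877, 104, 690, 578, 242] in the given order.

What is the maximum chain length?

3

519 → bucket 4
877 → bucket 2
104 → bucket 5
690 → bucket 7
578 → bucket 7 (collision)
242 → bucket 7 (collision)
Final buckets:
0: .
1: .
2: 877
3: .
4: 519
5: 104
6: .
7: 690 -> 578 -> 242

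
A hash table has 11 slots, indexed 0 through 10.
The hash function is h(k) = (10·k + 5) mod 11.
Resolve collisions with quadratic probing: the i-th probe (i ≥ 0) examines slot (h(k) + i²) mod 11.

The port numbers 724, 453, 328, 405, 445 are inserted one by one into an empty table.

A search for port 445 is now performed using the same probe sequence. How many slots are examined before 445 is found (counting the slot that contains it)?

2

724 hashes to 7; slot 7 is free => place at 7.
453 hashes to 3; slot 3 is free => place at 3.
328 hashes to 7; 7 taken => place at 8.
405 hashes to 7; 7,8 taken => place at 0.
445 hashes to 0; 0 taken => place at 1.
Table: [405, 445, ∅, 453, ∅, ∅, ∅, 724, 328, ∅, ∅]
Lookup 445: h=0, probe 0,1 → found at 1.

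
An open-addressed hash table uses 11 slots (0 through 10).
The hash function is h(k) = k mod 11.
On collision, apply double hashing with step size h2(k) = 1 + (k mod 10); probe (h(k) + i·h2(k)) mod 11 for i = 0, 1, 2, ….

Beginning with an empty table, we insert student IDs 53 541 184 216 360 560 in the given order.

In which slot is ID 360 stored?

Insert 53: h=9, slot 9 empty -> index 9.
Insert 541: h=2, slot 2 empty -> index 2.
Insert 184: h=8, slot 8 empty -> index 8.
Insert 216: h=7, slot 7 empty -> index 7.
Insert 360: h=8, h2=1, slots 8,9 occupied -> index 10.
Insert 560: h=10, h2=1, slot 10 occupied -> index 0.
Table: [560, -, 541, -, -, -, -, 216, 184, 53, 360]

10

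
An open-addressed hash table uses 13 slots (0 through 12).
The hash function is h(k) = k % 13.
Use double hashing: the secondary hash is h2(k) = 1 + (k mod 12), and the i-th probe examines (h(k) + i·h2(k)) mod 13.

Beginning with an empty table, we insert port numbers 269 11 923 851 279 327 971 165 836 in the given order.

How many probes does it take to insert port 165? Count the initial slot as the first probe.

Insert 269: h=9, slot 9 empty → index 9.
Insert 11: h=11, slot 11 empty → index 11.
Insert 923: h=0, slot 0 empty → index 0.
Insert 851: h=6, slot 6 empty → index 6.
Insert 279: h=6, h2=4, slot 6 occupied → index 10.
Insert 327: h=2, slot 2 empty → index 2.
Insert 971: h=9, h2=12, slot 9 occupied → index 8.
Insert 165: h=9, h2=10, slots 9,6 occupied → index 3.
Insert 836: h=4, slot 4 empty → index 4.
Table: [923, ., 327, 165, 836, ., 851, ., 971, 269, 279, 11, .]

3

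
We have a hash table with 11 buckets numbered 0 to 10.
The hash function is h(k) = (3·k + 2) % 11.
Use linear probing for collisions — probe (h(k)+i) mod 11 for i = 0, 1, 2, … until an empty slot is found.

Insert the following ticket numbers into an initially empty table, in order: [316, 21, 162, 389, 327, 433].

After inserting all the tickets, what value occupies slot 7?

Insert 316: h=4, slot 4 empty => index 4.
Insert 21: h=10, slot 10 empty => index 10.
Insert 162: h=4, slot 4 occupied => index 5.
Insert 389: h=3, slot 3 empty => index 3.
Insert 327: h=4, slots 4,5 occupied => index 6.
Insert 433: h=3, slots 3,4,5,6 occupied => index 7.
Table: [-, -, -, 389, 316, 162, 327, 433, -, -, 21]

433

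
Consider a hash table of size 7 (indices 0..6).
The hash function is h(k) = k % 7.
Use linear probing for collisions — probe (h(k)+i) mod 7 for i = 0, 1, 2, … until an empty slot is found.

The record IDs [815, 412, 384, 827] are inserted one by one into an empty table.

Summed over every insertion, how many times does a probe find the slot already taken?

1

Insert 815: h=3, slot 3 empty => index 3.
Insert 412: h=6, slot 6 empty => index 6.
Insert 384: h=6, slot 6 occupied => index 0.
Insert 827: h=1, slot 1 empty => index 1.
Table: [384, 827, _, 815, _, _, 412]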